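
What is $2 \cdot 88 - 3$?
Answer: $173$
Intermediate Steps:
$2 \cdot 88 - 3 = 176 + \left(-3 + 0\right) = 176 - 3 = 173$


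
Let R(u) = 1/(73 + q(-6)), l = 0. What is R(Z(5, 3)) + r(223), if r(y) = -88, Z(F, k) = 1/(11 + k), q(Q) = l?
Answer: -6423/73 ≈ -87.986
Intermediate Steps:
q(Q) = 0
R(u) = 1/73 (R(u) = 1/(73 + 0) = 1/73)
R(Z(5, 3)) + r(223) = 1/73 - 88 = -6423/73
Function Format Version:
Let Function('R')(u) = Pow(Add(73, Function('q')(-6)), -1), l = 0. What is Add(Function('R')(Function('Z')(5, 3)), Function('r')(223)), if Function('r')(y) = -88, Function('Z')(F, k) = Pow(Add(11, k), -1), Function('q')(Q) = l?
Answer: Rational(-6423, 73) ≈ -87.986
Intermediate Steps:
Function('q')(Q) = 0
Function('R')(u) = Rational(1, 73) (Function('R')(u) = Pow(Add(73, 0), -1) = Pow(73, -1) = Rational(1, 73))
Add(Function('R')(Function('Z')(5, 3)), Function('r')(223)) = Add(Rational(1, 73), -88) = Rational(-6423, 73)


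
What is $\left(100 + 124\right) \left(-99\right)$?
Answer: $-22176$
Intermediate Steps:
$\left(100 + 124\right) \left(-99\right) = 224 \left(-99\right) = -22176$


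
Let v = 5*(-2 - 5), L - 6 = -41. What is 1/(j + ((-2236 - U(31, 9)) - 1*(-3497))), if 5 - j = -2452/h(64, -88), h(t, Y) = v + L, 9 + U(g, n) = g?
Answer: 35/42314 ≈ 0.00082715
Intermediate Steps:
L = -35 (L = 6 - 41 = -35)
U(g, n) = -9 + g
v = -35 (v = 5*(-7) = -35)
h(t, Y) = -70 (h(t, Y) = -35 - 35 = -70)
j = -1051/35 (j = 5 - (-2452)/(-70) = 5 - (-2452)*(-1)/70 = 5 - 1*1226/35 = 5 - 1226/35 = -1051/35 ≈ -30.029)
1/(j + ((-2236 - U(31, 9)) - 1*(-3497))) = 1/(-1051/35 + ((-2236 - (-9 + 31)) - 1*(-3497))) = 1/(-1051/35 + ((-2236 - 1*22) + 3497)) = 1/(-1051/35 + ((-2236 - 22) + 3497)) = 1/(-1051/35 + (-2258 + 3497)) = 1/(-1051/35 + 1239) = 1/(42314/35) = 35/42314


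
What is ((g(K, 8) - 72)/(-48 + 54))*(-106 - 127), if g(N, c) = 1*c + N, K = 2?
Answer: 7223/3 ≈ 2407.7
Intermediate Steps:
g(N, c) = N + c (g(N, c) = c + N = N + c)
((g(K, 8) - 72)/(-48 + 54))*(-106 - 127) = (((2 + 8) - 72)/(-48 + 54))*(-106 - 127) = ((10 - 72)/6)*(-233) = -62*1/6*(-233) = -31/3*(-233) = 7223/3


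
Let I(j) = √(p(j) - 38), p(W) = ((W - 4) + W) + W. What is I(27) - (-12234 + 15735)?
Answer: -3501 + √39 ≈ -3494.8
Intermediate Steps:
p(W) = -4 + 3*W (p(W) = ((-4 + W) + W) + W = (-4 + 2*W) + W = -4 + 3*W)
I(j) = √(-42 + 3*j) (I(j) = √((-4 + 3*j) - 38) = √(-42 + 3*j))
I(27) - (-12234 + 15735) = √(-42 + 3*27) - (-12234 + 15735) = √(-42 + 81) - 1*3501 = √39 - 3501 = -3501 + √39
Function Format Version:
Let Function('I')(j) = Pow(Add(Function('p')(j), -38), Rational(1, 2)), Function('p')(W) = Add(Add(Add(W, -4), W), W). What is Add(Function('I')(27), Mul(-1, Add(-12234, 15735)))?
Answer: Add(-3501, Pow(39, Rational(1, 2))) ≈ -3494.8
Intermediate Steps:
Function('p')(W) = Add(-4, Mul(3, W)) (Function('p')(W) = Add(Add(Add(-4, W), W), W) = Add(Add(-4, Mul(2, W)), W) = Add(-4, Mul(3, W)))
Function('I')(j) = Pow(Add(-42, Mul(3, j)), Rational(1, 2)) (Function('I')(j) = Pow(Add(Add(-4, Mul(3, j)), -38), Rational(1, 2)) = Pow(Add(-42, Mul(3, j)), Rational(1, 2)))
Add(Function('I')(27), Mul(-1, Add(-12234, 15735))) = Add(Pow(Add(-42, Mul(3, 27)), Rational(1, 2)), Mul(-1, Add(-12234, 15735))) = Add(Pow(Add(-42, 81), Rational(1, 2)), Mul(-1, 3501)) = Add(Pow(39, Rational(1, 2)), -3501) = Add(-3501, Pow(39, Rational(1, 2)))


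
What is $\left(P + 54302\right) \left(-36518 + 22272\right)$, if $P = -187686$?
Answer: $1900188464$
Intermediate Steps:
$\left(P + 54302\right) \left(-36518 + 22272\right) = \left(-187686 + 54302\right) \left(-36518 + 22272\right) = \left(-133384\right) \left(-14246\right) = 1900188464$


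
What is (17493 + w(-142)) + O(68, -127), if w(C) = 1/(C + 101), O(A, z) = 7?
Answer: 717499/41 ≈ 17500.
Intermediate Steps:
w(C) = 1/(101 + C)
(17493 + w(-142)) + O(68, -127) = (17493 + 1/(101 - 142)) + 7 = (17493 + 1/(-41)) + 7 = (17493 - 1/41) + 7 = 717212/41 + 7 = 717499/41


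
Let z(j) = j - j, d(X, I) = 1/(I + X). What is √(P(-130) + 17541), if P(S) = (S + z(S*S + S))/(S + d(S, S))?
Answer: √20041868302941/33801 ≈ 132.45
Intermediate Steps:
z(j) = 0
P(S) = S/(S + 1/(2*S)) (P(S) = (S + 0)/(S + 1/(S + S)) = S/(S + 1/(2*S)))
√(P(-130) + 17541) = √(2*(-130)²/(1 + 2*(-130)²) + 17541) = √(2*16900/(1 + 2*16900) + 17541) = √(2*16900/(1 + 33800) + 17541) = √(2*16900/33801 + 17541) = √(2*16900*(1/33801) + 17541) = √(33800/33801 + 17541) = √(592937141/33801) = √20041868302941/33801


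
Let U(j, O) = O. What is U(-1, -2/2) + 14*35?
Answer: 489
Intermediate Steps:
U(-1, -2/2) + 14*35 = -2/2 + 14*35 = -2*1/2 + 490 = -1 + 490 = 489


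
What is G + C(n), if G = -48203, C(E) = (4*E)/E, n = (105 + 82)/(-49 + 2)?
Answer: -48199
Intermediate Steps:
n = -187/47 (n = 187/(-47) = 187*(-1/47) = -187/47 ≈ -3.9787)
C(E) = 4
G + C(n) = -48203 + 4 = -48199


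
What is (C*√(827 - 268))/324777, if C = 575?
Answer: 575*√559/324777 ≈ 0.041859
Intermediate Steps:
(C*√(827 - 268))/324777 = (575*√(827 - 268))/324777 = (575*√559)*(1/324777) = 575*√559/324777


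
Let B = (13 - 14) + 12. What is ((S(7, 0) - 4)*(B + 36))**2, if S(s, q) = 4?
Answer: 0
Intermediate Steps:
B = 11 (B = -1 + 12 = 11)
((S(7, 0) - 4)*(B + 36))**2 = ((4 - 4)*(11 + 36))**2 = (0*47)**2 = 0**2 = 0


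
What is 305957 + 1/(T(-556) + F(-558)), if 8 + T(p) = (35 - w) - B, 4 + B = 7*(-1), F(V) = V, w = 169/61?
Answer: 9756662712/31889 ≈ 3.0596e+5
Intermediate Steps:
w = 169/61 (w = 169*(1/61) = 169/61 ≈ 2.7705)
B = -11 (B = -4 + 7*(-1) = -4 - 7 = -11)
T(p) = 2149/61 (T(p) = -8 + ((35 - 1*169/61) - 1*(-11)) = -8 + ((35 - 169/61) + 11) = -8 + (1966/61 + 11) = -8 + 2637/61 = 2149/61)
305957 + 1/(T(-556) + F(-558)) = 305957 + 1/(2149/61 - 558) = 305957 + 1/(-31889/61) = 305957 - 61/31889 = 9756662712/31889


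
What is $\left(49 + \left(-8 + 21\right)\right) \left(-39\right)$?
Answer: $-2418$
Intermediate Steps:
$\left(49 + \left(-8 + 21\right)\right) \left(-39\right) = \left(49 + 13\right) \left(-39\right) = 62 \left(-39\right) = -2418$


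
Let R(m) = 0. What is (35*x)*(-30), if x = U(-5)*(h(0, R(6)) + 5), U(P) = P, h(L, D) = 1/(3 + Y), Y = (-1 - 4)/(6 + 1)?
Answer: 228375/8 ≈ 28547.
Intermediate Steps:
Y = -5/7 ≈ -0.71429
h(L, D) = 7/16 (h(L, D) = 1/(3 - 5/7) = 1/(16/7) = 7/16)
x = -435/16 (x = -5*(7/16 + 5) = -5*87/16 = -435/16 ≈ -27.188)
(35*x)*(-30) = (35*(-435/16))*(-30) = -15225/16*(-30) = 228375/8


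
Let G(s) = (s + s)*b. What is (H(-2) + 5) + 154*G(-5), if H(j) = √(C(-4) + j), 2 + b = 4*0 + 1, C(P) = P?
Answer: 1545 + I*√6 ≈ 1545.0 + 2.4495*I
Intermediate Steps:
b = -1 (b = -2 + (4*0 + 1) = -2 + (0 + 1) = -2 + 1 = -1)
G(s) = -2*s (G(s) = (s + s)*(-1) = (2*s)*(-1) = -2*s)
H(j) = √(-4 + j)
(H(-2) + 5) + 154*G(-5) = (√(-4 - 2) + 5) + 154*(-2*(-5)) = (√(-6) + 5) + 154*10 = (I*√6 + 5) + 1540 = (5 + I*√6) + 1540 = 1545 + I*√6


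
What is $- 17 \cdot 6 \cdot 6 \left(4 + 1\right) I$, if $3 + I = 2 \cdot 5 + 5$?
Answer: $-36720$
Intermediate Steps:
$I = 12$ ($I = -3 + \left(2 \cdot 5 + 5\right) = -3 + \left(10 + 5\right) = -3 + 15 = 12$)
$- 17 \cdot 6 \cdot 6 \left(4 + 1\right) I = - 17 \cdot 6 \cdot 6 \left(4 + 1\right) 12 = - 17 \cdot 36 \cdot 5 \cdot 12 = \left(-17\right) 180 \cdot 12 = \left(-3060\right) 12 = -36720$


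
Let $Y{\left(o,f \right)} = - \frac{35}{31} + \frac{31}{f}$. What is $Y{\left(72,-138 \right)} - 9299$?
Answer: $- \frac{39786913}{4278} \approx -9300.4$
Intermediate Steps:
$Y{\left(o,f \right)} = - \frac{35}{31} + \frac{31}{f}$ ($Y{\left(o,f \right)} = \left(-35\right) \frac{1}{31} + \frac{31}{f} = - \frac{35}{31} + \frac{31}{f}$)
$Y{\left(72,-138 \right)} - 9299 = \left(- \frac{35}{31} + \frac{31}{-138}\right) - 9299 = \left(- \frac{35}{31} + 31 \left(- \frac{1}{138}\right)\right) - 9299 = \left(- \frac{35}{31} - \frac{31}{138}\right) - 9299 = - \frac{5791}{4278} - 9299 = - \frac{39786913}{4278}$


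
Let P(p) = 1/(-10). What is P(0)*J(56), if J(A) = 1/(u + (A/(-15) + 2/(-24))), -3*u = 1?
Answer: 2/83 ≈ 0.024096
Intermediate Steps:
u = -⅓ (u = -⅓*1 = -⅓ ≈ -0.33333)
P(p) = -⅒
J(A) = 1/(-5/12 - A/15) (J(A) = 1/(-⅓ + (A/(-15) + 2/(-24))) = 1/(-⅓ + (A*(-1/15) + 2*(-1/24))) = 1/(-⅓ + (-A/15 - 1/12)) = 1/(-⅓ + (-1/12 - A/15)) = 1/(-5/12 - A/15))
P(0)*J(56) = -(-6)/(25 + 4*56) = -(-6)/(25 + 224) = -(-6)/249 = -⅒*(-20/83) = 2/83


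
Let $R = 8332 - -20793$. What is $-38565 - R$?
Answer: $-67690$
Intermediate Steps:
$R = 29125$ ($R = 8332 + 20793 = 29125$)
$-38565 - R = -38565 - 29125 = -67690$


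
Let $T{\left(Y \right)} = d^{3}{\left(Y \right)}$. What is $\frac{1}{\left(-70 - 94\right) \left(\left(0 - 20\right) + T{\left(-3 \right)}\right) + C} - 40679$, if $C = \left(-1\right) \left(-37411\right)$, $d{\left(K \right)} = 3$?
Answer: $- \frac{1475142576}{36263} \approx -40679.0$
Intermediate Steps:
$C = 37411$
$T{\left(Y \right)} = 27$ ($T{\left(Y \right)} = 3^{3} = 27$)
$\frac{1}{\left(-70 - 94\right) \left(\left(0 - 20\right) + T{\left(-3 \right)}\right) + C} - 40679 = \frac{1}{\left(-70 - 94\right) \left(\left(0 - 20\right) + 27\right) + 37411} - 40679 = \frac{1}{- 164 \left(-20 + 27\right) + 37411} - 40679 = \frac{1}{\left(-164\right) 7 + 37411} - 40679 = \frac{1}{-1148 + 37411} - 40679 = \frac{1}{36263} - 40679 = - \frac{1475142576}{36263}$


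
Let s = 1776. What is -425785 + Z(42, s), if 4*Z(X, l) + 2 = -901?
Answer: -1704043/4 ≈ -4.2601e+5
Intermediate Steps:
Z(X, l) = -903/4 (Z(X, l) = -½ + (¼)*(-901) = -½ - 901/4 = -903/4)
-425785 + Z(42, s) = -425785 - 903/4 = -1704043/4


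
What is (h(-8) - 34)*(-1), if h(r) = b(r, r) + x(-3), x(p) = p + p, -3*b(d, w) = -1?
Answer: 119/3 ≈ 39.667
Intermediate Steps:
b(d, w) = 1/3 (b(d, w) = -1/3*(-1) = 1/3)
x(p) = 2*p
h(r) = -17/3 (h(r) = 1/3 + 2*(-3) = 1/3 - 6 = -17/3)
(h(-8) - 34)*(-1) = (-17/3 - 34)*(-1) = -119/3*(-1) = 119/3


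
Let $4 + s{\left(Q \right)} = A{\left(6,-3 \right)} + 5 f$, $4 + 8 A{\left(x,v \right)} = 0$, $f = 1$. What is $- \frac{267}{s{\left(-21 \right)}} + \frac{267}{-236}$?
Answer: $- \frac{126291}{236} \approx -535.13$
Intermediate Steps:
$A{\left(x,v \right)} = - \frac{1}{2}$ ($A{\left(x,v \right)} = - \frac{1}{2} + \frac{1}{8} \cdot 0 = - \frac{1}{2} + 0 = - \frac{1}{2}$)
$s{\left(Q \right)} = \frac{1}{2}$ ($s{\left(Q \right)} = -4 + \left(- \frac{1}{2} + 5 \cdot 1\right) = -4 + \left(- \frac{1}{2} + 5\right) = -4 + \frac{9}{2} = \frac{1}{2}$)
$- \frac{267}{s{\left(-21 \right)}} + \frac{267}{-236} = - 267 \frac{1}{\frac{1}{2}} + \frac{267}{-236} = \left(-267\right) 2 + 267 \left(- \frac{1}{236}\right) = -534 - \frac{267}{236} = - \frac{126291}{236}$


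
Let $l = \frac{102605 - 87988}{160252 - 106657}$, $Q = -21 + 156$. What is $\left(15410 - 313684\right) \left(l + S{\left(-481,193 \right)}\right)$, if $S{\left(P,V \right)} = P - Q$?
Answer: $\frac{9843013067422}{53595} \approx 1.8366 \cdot 10^{8}$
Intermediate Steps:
$Q = 135$
$S{\left(P,V \right)} = -135 + P$ ($S{\left(P,V \right)} = P - 135 = -135 + P$)
$l = \frac{14617}{53595} \approx 0.27273$
$\left(15410 - 313684\right) \left(l + S{\left(-481,193 \right)}\right) = \left(15410 - 313684\right) \left(\frac{14617}{53595} - 616\right) = - 298274 \left(\frac{14617}{53595} - 616\right) = \left(-298274\right) \left(- \frac{32999903}{53595}\right) = \frac{9843013067422}{53595}$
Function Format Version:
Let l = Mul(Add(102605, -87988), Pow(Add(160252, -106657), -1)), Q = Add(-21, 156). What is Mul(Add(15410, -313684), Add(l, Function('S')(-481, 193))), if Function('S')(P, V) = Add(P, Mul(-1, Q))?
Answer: Rational(9843013067422, 53595) ≈ 1.8366e+8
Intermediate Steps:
Q = 135
Function('S')(P, V) = Add(-135, P) (Function('S')(P, V) = Add(P, Mul(-1, 135)) = Add(P, -135) = Add(-135, P))
l = Rational(14617, 53595) (l = Mul(14617, Pow(53595, -1)) = Mul(14617, Rational(1, 53595)) = Rational(14617, 53595) ≈ 0.27273)
Mul(Add(15410, -313684), Add(l, Function('S')(-481, 193))) = Mul(Add(15410, -313684), Add(Rational(14617, 53595), Add(-135, -481))) = Mul(-298274, Add(Rational(14617, 53595), -616)) = Mul(-298274, Rational(-32999903, 53595)) = Rational(9843013067422, 53595)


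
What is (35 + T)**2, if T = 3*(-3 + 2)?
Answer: 1024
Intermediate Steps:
T = -3 (T = 3*(-1) = -3)
(35 + T)**2 = (35 - 3)**2 = 32**2 = 1024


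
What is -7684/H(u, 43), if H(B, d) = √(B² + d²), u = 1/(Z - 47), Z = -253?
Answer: -2305200*√166410001/166410001 ≈ -178.70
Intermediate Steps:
u = -1/300 (u = 1/(-253 - 47) = 1/(-300) = -1/300 ≈ -0.0033333)
-7684/H(u, 43) = -7684/√((-1/300)² + 43²) = -7684/√(1/90000 + 1849) = -7684*300*√166410001/166410001 = -2305200*√166410001/166410001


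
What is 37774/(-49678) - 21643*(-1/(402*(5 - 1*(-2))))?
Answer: 484442459/69896946 ≈ 6.9308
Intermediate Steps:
37774/(-49678) - 21643*(-1/(402*(5 - 1*(-2)))) = 37774*(-1/49678) - 21643*(-1/(402*(5 + 2))) = -18887/24839 - 21643/(7*(-402)) = -18887/24839 - 21643/(-2814) = -18887/24839 - 21643*(-1/2814) = -18887/24839 + 21643/2814 = 484442459/69896946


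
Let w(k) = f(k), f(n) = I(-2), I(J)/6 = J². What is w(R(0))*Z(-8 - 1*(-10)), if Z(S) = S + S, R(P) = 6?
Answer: 96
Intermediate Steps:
I(J) = 6*J²
f(n) = 24 (f(n) = 6*(-2)² = 6*4 = 24)
Z(S) = 2*S
w(k) = 24
w(R(0))*Z(-8 - 1*(-10)) = 24*(2*(-8 - 1*(-10))) = 24*(2*(-8 + 10)) = 24*(2*2) = 24*4 = 96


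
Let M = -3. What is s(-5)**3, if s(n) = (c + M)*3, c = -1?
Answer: -1728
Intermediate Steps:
s(n) = -12 (s(n) = (-1 - 3)*3 = -4*3 = -12)
s(-5)**3 = (-12)**3 = -1728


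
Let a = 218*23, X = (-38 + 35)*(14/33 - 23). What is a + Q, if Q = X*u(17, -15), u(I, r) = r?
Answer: 43979/11 ≈ 3998.1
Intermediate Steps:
X = 745/11 (X = -3*(14*(1/33) - 23) = -3*(14/33 - 23) = -3*(-745/33) = 745/11 ≈ 67.727)
a = 5014
Q = -11175/11 (Q = (745/11)*(-15) = -11175/11 ≈ -1015.9)
a + Q = 5014 - 11175/11 = 43979/11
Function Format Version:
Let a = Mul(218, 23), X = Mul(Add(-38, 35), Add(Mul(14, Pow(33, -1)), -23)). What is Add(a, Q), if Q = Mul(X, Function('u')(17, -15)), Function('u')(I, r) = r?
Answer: Rational(43979, 11) ≈ 3998.1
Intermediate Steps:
X = Rational(745, 11) (X = Mul(-3, Add(Mul(14, Rational(1, 33)), -23)) = Mul(-3, Add(Rational(14, 33), -23)) = Mul(-3, Rational(-745, 33)) = Rational(745, 11) ≈ 67.727)
a = 5014
Q = Rational(-11175, 11) (Q = Mul(Rational(745, 11), -15) = Rational(-11175, 11) ≈ -1015.9)
Add(a, Q) = Add(5014, Rational(-11175, 11)) = Rational(43979, 11)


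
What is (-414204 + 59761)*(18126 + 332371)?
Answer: -124231208171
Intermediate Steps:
(-414204 + 59761)*(18126 + 332371) = -354443*350497 = -124231208171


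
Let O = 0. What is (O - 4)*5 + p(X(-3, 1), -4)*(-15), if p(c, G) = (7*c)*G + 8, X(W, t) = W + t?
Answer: -980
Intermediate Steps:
p(c, G) = 8 + 7*G*c (p(c, G) = 7*G*c + 8 = 8 + 7*G*c)
(O - 4)*5 + p(X(-3, 1), -4)*(-15) = (0 - 4)*5 + (8 + 7*(-4)*(-3 + 1))*(-15) = -4*5 + (8 + 7*(-4)*(-2))*(-15) = -20 + (8 + 56)*(-15) = -20 + 64*(-15) = -20 - 960 = -980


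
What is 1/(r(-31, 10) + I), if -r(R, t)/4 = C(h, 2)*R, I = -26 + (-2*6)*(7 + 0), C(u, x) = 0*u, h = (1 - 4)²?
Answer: -1/110 ≈ -0.0090909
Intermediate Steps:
h = 9 (h = (-3)² = 9)
C(u, x) = 0
I = -110 (I = -26 - 12*7 = -26 - 84 = -110)
r(R, t) = 0 (r(R, t) = -0*R = -4*0 = 0)
1/(r(-31, 10) + I) = 1/(0 - 110) = 1/(-110) = -1/110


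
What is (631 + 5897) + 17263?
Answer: 23791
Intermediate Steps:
(631 + 5897) + 17263 = 6528 + 17263 = 23791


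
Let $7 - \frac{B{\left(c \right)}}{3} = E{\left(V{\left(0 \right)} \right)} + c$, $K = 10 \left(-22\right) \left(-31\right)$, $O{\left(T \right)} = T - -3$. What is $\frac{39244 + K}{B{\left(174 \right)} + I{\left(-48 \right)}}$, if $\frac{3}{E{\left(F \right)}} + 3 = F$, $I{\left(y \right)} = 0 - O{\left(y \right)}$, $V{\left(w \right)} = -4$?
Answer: $- \frac{322448}{3183} \approx -101.3$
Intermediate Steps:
$O{\left(T \right)} = 3 + T$ ($O{\left(T \right)} = T + 3 = 3 + T$)
$K = 6820$ ($K = \left(-220\right) \left(-31\right) = 6820$)
$I{\left(y \right)} = -3 - y$ ($I{\left(y \right)} = 0 - \left(3 + y\right) = -3 - y$)
$E{\left(F \right)} = \frac{3}{-3 + F}$
$B{\left(c \right)} = \frac{156}{7} - 3 c$ ($B{\left(c \right)} = 21 - 3 \left(\frac{3}{-3 - 4} + c\right) = 21 - 3 \left(\frac{3}{-7} + c\right) = 21 - 3 \left(3 \left(- \frac{1}{7}\right) + c\right) = 21 - 3 \left(- \frac{3}{7} + c\right) = 21 - \left(- \frac{9}{7} + 3 c\right) = \frac{156}{7} - 3 c$)
$\frac{39244 + K}{B{\left(174 \right)} + I{\left(-48 \right)}} = \frac{39244 + 6820}{\left(\frac{156}{7} - 522\right) - -45} = \frac{46064}{\left(\frac{156}{7} - 522\right) + \left(-3 + 48\right)} = \frac{46064}{- \frac{3498}{7} + 45} = \frac{46064}{- \frac{3183}{7}} = 46064 \left(- \frac{7}{3183}\right) = - \frac{322448}{3183}$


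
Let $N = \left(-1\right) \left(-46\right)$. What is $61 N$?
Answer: $2806$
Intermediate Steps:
$N = 46$
$61 N = 61 \cdot 46 = 2806$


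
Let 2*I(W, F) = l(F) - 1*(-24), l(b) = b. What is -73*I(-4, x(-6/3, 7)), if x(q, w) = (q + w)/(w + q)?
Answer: -1825/2 ≈ -912.50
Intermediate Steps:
x(q, w) = 1 (x(q, w) = (q + w)/(q + w) = 1)
I(W, F) = 12 + F/2 (I(W, F) = (F - 1*(-24))/2 = (F + 24)/2 = (24 + F)/2 = 12 + F/2)
-73*I(-4, x(-6/3, 7)) = -73*(12 + (½)*1) = -73*(12 + ½) = -73*25/2 = -1825/2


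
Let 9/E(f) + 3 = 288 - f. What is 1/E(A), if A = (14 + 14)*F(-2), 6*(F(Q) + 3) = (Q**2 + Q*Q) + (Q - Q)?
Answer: 995/27 ≈ 36.852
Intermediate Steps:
F(Q) = -3 + Q**2/3 (F(Q) = -3 + ((Q**2 + Q*Q) + (Q - Q))/6 = -3 + ((Q**2 + Q**2) + 0)/6 = -3 + (2*Q**2 + 0)/6 = -3 + (2*Q**2)/6 = -3 + Q**2/3)
A = -140/3 (A = (14 + 14)*(-3 + (1/3)*(-2)**2) = 28*(-3 + (1/3)*4) = 28*(-3 + 4/3) = 28*(-5/3) = -140/3 ≈ -46.667)
E(f) = 9/(285 - f) (E(f) = 9/(-3 + (288 - f)) = 9/(285 - f))
1/E(A) = 1/(-9/(-285 - 140/3)) = 1/(-9/(-995/3)) = 1/(-9*(-3/995)) = 1/(27/995) = 995/27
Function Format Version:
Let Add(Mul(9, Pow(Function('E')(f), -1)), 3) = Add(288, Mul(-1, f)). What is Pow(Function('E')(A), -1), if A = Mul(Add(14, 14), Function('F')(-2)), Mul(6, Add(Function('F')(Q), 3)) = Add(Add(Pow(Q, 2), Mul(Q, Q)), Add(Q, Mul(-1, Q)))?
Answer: Rational(995, 27) ≈ 36.852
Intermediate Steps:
Function('F')(Q) = Add(-3, Mul(Rational(1, 3), Pow(Q, 2))) (Function('F')(Q) = Add(-3, Mul(Rational(1, 6), Add(Add(Pow(Q, 2), Mul(Q, Q)), Add(Q, Mul(-1, Q))))) = Add(-3, Mul(Rational(1, 6), Add(Add(Pow(Q, 2), Pow(Q, 2)), 0))) = Add(-3, Mul(Rational(1, 6), Add(Mul(2, Pow(Q, 2)), 0))) = Add(-3, Mul(Rational(1, 6), Mul(2, Pow(Q, 2)))) = Add(-3, Mul(Rational(1, 3), Pow(Q, 2))))
A = Rational(-140, 3) (A = Mul(Add(14, 14), Add(-3, Mul(Rational(1, 3), Pow(-2, 2)))) = Mul(28, Add(-3, Mul(Rational(1, 3), 4))) = Mul(28, Add(-3, Rational(4, 3))) = Mul(28, Rational(-5, 3)) = Rational(-140, 3) ≈ -46.667)
Function('E')(f) = Mul(9, Pow(Add(285, Mul(-1, f)), -1)) (Function('E')(f) = Mul(9, Pow(Add(-3, Add(288, Mul(-1, f))), -1)) = Mul(9, Pow(Add(285, Mul(-1, f)), -1)))
Pow(Function('E')(A), -1) = Pow(Mul(-9, Pow(Add(-285, Rational(-140, 3)), -1)), -1) = Pow(Mul(-9, Pow(Rational(-995, 3), -1)), -1) = Pow(Mul(-9, Rational(-3, 995)), -1) = Pow(Rational(27, 995), -1) = Rational(995, 27)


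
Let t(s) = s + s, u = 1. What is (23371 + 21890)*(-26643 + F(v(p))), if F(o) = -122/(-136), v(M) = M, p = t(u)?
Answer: -81997679043/68 ≈ -1.2058e+9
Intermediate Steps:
t(s) = 2*s
p = 2 (p = 2*1 = 2)
F(o) = 61/68 (F(o) = -122*(-1/136) = 61/68)
(23371 + 21890)*(-26643 + F(v(p))) = (23371 + 21890)*(-26643 + 61/68) = 45261*(-1811663/68) = -81997679043/68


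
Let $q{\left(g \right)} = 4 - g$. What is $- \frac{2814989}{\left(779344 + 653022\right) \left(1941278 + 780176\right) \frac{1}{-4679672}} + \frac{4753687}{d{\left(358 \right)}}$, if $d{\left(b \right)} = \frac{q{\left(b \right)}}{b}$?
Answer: $- \frac{829236325943324334239}{172491729472257} \approx -4.8074 \cdot 10^{6}$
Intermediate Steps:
$d{\left(b \right)} = \frac{4 - b}{b}$
$- \frac{2814989}{\left(779344 + 653022\right) \left(1941278 + 780176\right) \frac{1}{-4679672}} + \frac{4753687}{d{\left(358 \right)}} = - \frac{2814989}{\left(779344 + 653022\right) \left(1941278 + 780176\right) \frac{1}{-4679672}} + \frac{4753687}{\frac{1}{358} \left(4 - 358\right)} = - \frac{2814989}{1432366 \cdot 2721454 \left(- \frac{1}{4679672}\right)} + \frac{4753687}{\frac{1}{358} \left(4 - 358\right)} = - \frac{2814989}{3898118180164 \left(- \frac{1}{4679672}\right)} + \frac{4753687}{\frac{1}{358} \left(-354\right)} = - \frac{2814989}{- \frac{974529545041}{1169918}} + \frac{4753687}{- \frac{177}{179}} = \left(-2814989\right) \left(- \frac{1169918}{974529545041}\right) + 4753687 \left(- \frac{179}{177}\right) = \frac{3293306300902}{974529545041} - \frac{850909973}{177} = - \frac{829236325943324334239}{172491729472257}$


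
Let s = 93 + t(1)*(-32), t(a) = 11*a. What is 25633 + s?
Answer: 25374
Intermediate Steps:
s = -259 (s = 93 + (11*1)*(-32) = 93 + 11*(-32) = 93 - 352 = -259)
25633 + s = 25633 - 259 = 25374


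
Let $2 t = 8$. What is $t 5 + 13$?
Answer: $33$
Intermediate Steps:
$t = 4$ ($t = \frac{1}{2} \cdot 8 = 4$)
$t 5 + 13 = 4 \cdot 5 + 13 = 20 + 13 = 33$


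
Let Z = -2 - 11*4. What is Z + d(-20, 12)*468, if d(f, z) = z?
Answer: 5570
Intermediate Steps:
Z = -46 (Z = -2 - 44 = -46)
Z + d(-20, 12)*468 = -46 + 12*468 = -46 + 5616 = 5570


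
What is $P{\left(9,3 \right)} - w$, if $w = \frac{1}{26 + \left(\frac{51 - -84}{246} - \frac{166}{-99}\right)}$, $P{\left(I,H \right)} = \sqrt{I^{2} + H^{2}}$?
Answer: $- \frac{8118}{229135} + 3 \sqrt{10} \approx 9.4514$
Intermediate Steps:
$P{\left(I,H \right)} = \sqrt{H^{2} + I^{2}}$
$w = \frac{8118}{229135}$ ($w = \frac{1}{26 + \left(\left(51 + 84\right) \frac{1}{246} - - \frac{166}{99}\right)} = \frac{1}{26 + \left(135 \cdot \frac{1}{246} + \frac{166}{99}\right)} = \frac{1}{26 + \left(\frac{45}{82} + \frac{166}{99}\right)} = \frac{1}{26 + \frac{18067}{8118}} = \frac{1}{\frac{229135}{8118}} = \frac{8118}{229135} \approx 0.035429$)
$P{\left(9,3 \right)} - w = \sqrt{3^{2} + 9^{2}} - \frac{8118}{229135} = \sqrt{9 + 81} - \frac{8118}{229135} = \sqrt{90} - \frac{8118}{229135} = 3 \sqrt{10} - \frac{8118}{229135} = - \frac{8118}{229135} + 3 \sqrt{10}$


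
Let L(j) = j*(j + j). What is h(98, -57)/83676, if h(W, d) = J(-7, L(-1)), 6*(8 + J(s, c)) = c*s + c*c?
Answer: -29/251028 ≈ -0.00011552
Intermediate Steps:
L(j) = 2*j² (L(j) = j*(2*j) = 2*j²)
J(s, c) = -8 + c²/6 + c*s/6 (J(s, c) = -8 + (c*s + c*c)/6 = -8 + (c*s + c²)/6 = -8 + (c² + c*s)/6 = -8 + (c²/6 + c*s/6) = -8 + c²/6 + c*s/6)
h(W, d) = -29/3 (h(W, d) = -8 + (2*(-1)²)²/6 + (⅙)*(2*(-1)²)*(-7) = -8 + (2*1)²/6 + (⅙)*(2*1)*(-7) = -8 + (⅙)*2² + (⅙)*2*(-7) = -8 + (⅙)*4 - 7/3 = -8 + ⅔ - 7/3 = -29/3)
h(98, -57)/83676 = -29/3/83676 = -29/3*1/83676 = -29/251028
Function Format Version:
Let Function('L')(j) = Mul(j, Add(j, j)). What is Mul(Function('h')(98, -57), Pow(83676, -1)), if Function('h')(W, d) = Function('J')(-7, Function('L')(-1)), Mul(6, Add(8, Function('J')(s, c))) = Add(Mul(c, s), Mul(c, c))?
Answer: Rational(-29, 251028) ≈ -0.00011552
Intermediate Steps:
Function('L')(j) = Mul(2, Pow(j, 2)) (Function('L')(j) = Mul(j, Mul(2, j)) = Mul(2, Pow(j, 2)))
Function('J')(s, c) = Add(-8, Mul(Rational(1, 6), Pow(c, 2)), Mul(Rational(1, 6), c, s)) (Function('J')(s, c) = Add(-8, Mul(Rational(1, 6), Add(Mul(c, s), Mul(c, c)))) = Add(-8, Mul(Rational(1, 6), Add(Mul(c, s), Pow(c, 2)))) = Add(-8, Mul(Rational(1, 6), Add(Pow(c, 2), Mul(c, s)))) = Add(-8, Add(Mul(Rational(1, 6), Pow(c, 2)), Mul(Rational(1, 6), c, s))) = Add(-8, Mul(Rational(1, 6), Pow(c, 2)), Mul(Rational(1, 6), c, s)))
Function('h')(W, d) = Rational(-29, 3) (Function('h')(W, d) = Add(-8, Mul(Rational(1, 6), Pow(Mul(2, Pow(-1, 2)), 2)), Mul(Rational(1, 6), Mul(2, Pow(-1, 2)), -7)) = Add(-8, Mul(Rational(1, 6), Pow(Mul(2, 1), 2)), Mul(Rational(1, 6), Mul(2, 1), -7)) = Add(-8, Mul(Rational(1, 6), Pow(2, 2)), Mul(Rational(1, 6), 2, -7)) = Add(-8, Mul(Rational(1, 6), 4), Rational(-7, 3)) = Add(-8, Rational(2, 3), Rational(-7, 3)) = Rational(-29, 3))
Mul(Function('h')(98, -57), Pow(83676, -1)) = Mul(Rational(-29, 3), Pow(83676, -1)) = Mul(Rational(-29, 3), Rational(1, 83676)) = Rational(-29, 251028)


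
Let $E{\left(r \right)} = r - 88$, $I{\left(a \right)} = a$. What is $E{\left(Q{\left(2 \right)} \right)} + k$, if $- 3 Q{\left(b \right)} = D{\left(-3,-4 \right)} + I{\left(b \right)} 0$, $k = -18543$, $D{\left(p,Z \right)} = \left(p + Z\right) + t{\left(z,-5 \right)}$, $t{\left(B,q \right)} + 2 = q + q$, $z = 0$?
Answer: $- \frac{55874}{3} \approx -18625.0$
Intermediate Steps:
$t{\left(B,q \right)} = -2 + 2 q$ ($t{\left(B,q \right)} = -2 + \left(q + q\right) = -2 + 2 q$)
$D{\left(p,Z \right)} = -12 + Z + p$ ($D{\left(p,Z \right)} = \left(p + Z\right) + \left(-2 + 2 \left(-5\right)\right) = \left(Z + p\right) - 12 = -12 + Z + p$)
$Q{\left(b \right)} = \frac{19}{3}$ ($Q{\left(b \right)} = - \frac{\left(-12 - 4 - 3\right) + b 0}{3} = - \frac{-19 + 0}{3} = \left(- \frac{1}{3}\right) \left(-19\right) = \frac{19}{3}$)
$E{\left(r \right)} = -88 + r$
$E{\left(Q{\left(2 \right)} \right)} + k = \left(-88 + \frac{19}{3}\right) - 18543 = - \frac{245}{3} - 18543 = - \frac{55874}{3}$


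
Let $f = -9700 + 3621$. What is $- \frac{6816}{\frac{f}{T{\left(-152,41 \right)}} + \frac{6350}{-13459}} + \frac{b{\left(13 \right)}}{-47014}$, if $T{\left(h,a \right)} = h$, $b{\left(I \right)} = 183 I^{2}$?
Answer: $- \frac{219353865797393}{1267059598618} \approx -173.12$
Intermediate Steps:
$f = -6079$
$- \frac{6816}{\frac{f}{T{\left(-152,41 \right)}} + \frac{6350}{-13459}} + \frac{b{\left(13 \right)}}{-47014} = - \frac{6816}{- \frac{6079}{-152} + \frac{6350}{-13459}} + \frac{183 \cdot 13^{2}}{-47014} = - \frac{6816}{\left(-6079\right) \left(- \frac{1}{152}\right) + 6350 \left(- \frac{1}{13459}\right)} + 183 \cdot 169 \left(- \frac{1}{47014}\right) = - \frac{6816}{\frac{6079}{152} - \frac{6350}{13459}} + 30927 \left(- \frac{1}{47014}\right) = - \frac{6816}{\frac{80852061}{2045768}} - \frac{30927}{47014} = \left(-6816\right) \frac{2045768}{80852061} - \frac{30927}{47014} = - \frac{4647984896}{26950687} - \frac{30927}{47014} = - \frac{219353865797393}{1267059598618}$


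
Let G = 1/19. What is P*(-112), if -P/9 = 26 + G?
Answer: 498960/19 ≈ 26261.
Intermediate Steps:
G = 1/19 ≈ 0.052632
P = -4455/19 (P = -9*(26 + 1/19) = -9*495/19 = -4455/19 ≈ -234.47)
P*(-112) = -4455/19*(-112) = 498960/19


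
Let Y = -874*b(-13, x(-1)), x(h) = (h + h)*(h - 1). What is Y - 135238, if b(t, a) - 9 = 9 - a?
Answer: -147474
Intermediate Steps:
x(h) = 2*h*(-1 + h) (x(h) = (2*h)*(-1 + h) = 2*h*(-1 + h))
b(t, a) = 18 - a (b(t, a) = 9 + (9 - a) = 18 - a)
Y = -12236 (Y = -874*(18 - 2*(-1)*(-1 - 1)) = -874*(18 - 2*(-1)*(-2)) = -874*(18 - 1*4) = -874*(18 - 4) = -874*14 = -12236)
Y - 135238 = -12236 - 135238 = -147474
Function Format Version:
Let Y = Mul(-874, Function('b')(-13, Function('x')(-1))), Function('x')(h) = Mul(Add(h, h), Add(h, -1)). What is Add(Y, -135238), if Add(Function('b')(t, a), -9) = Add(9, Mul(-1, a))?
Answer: -147474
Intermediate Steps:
Function('x')(h) = Mul(2, h, Add(-1, h)) (Function('x')(h) = Mul(Mul(2, h), Add(-1, h)) = Mul(2, h, Add(-1, h)))
Function('b')(t, a) = Add(18, Mul(-1, a)) (Function('b')(t, a) = Add(9, Add(9, Mul(-1, a))) = Add(18, Mul(-1, a)))
Y = -12236 (Y = Mul(-874, Add(18, Mul(-1, Mul(2, -1, Add(-1, -1))))) = Mul(-874, Add(18, Mul(-1, Mul(2, -1, -2)))) = Mul(-874, Add(18, Mul(-1, 4))) = Mul(-874, Add(18, -4)) = Mul(-874, 14) = -12236)
Add(Y, -135238) = Add(-12236, -135238) = -147474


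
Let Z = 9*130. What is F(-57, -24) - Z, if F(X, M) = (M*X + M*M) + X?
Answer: 717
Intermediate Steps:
Z = 1170
F(X, M) = X + M² + M*X (F(X, M) = (M*X + M²) + X = (M² + M*X) + X = X + M² + M*X)
F(-57, -24) - Z = (-57 + (-24)² - 24*(-57)) - 1*1170 = (-57 + 576 + 1368) - 1170 = 1887 - 1170 = 717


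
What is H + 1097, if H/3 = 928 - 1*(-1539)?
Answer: 8498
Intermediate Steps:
H = 7401 (H = 3*(928 - 1*(-1539)) = 3*(928 + 1539) = 3*2467 = 7401)
H + 1097 = 7401 + 1097 = 8498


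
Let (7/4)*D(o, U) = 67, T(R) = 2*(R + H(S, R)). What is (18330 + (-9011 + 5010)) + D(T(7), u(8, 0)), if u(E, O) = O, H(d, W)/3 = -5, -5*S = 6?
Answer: 100571/7 ≈ 14367.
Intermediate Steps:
S = -6/5 (S = -⅕*6 = -6/5 ≈ -1.2000)
H(d, W) = -15 (H(d, W) = 3*(-5) = -15)
T(R) = -30 + 2*R (T(R) = 2*(R - 15) = 2*(-15 + R) = -30 + 2*R)
D(o, U) = 268/7 (D(o, U) = (4/7)*67 = 268/7)
(18330 + (-9011 + 5010)) + D(T(7), u(8, 0)) = (18330 + (-9011 + 5010)) + 268/7 = (18330 - 4001) + 268/7 = 14329 + 268/7 = 100571/7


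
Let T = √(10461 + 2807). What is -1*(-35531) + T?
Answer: 35531 + 2*√3317 ≈ 35646.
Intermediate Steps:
T = 2*√3317 (T = √13268 = 2*√3317 ≈ 115.19)
-1*(-35531) + T = -1*(-35531) + 2*√3317 = 35531 + 2*√3317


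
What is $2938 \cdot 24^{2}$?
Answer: $1692288$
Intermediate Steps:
$2938 \cdot 24^{2} = 2938 \cdot 576 = 1692288$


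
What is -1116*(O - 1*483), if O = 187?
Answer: 330336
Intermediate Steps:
-1116*(O - 1*483) = -1116*(187 - 1*483) = -1116*(187 - 483) = -1116*(-296) = 330336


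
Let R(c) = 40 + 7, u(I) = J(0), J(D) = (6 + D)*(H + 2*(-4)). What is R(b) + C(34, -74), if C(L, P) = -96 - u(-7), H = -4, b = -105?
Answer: 23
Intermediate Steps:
J(D) = -72 - 12*D (J(D) = (6 + D)*(-4 + 2*(-4)) = (6 + D)*(-4 - 8) = (6 + D)*(-12) = -72 - 12*D)
u(I) = -72 (u(I) = -72 - 12*0 = -72 + 0 = -72)
R(c) = 47
C(L, P) = -24 (C(L, P) = -96 - 1*(-72) = -96 + 72 = -24)
R(b) + C(34, -74) = 47 - 24 = 23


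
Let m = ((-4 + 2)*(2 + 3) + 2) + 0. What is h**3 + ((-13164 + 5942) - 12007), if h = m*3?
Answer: -33053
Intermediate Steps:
m = -8 (m = (-2*5 + 2) + 0 = (-10 + 2) + 0 = -8 + 0 = -8)
h = -24 (h = -8*3 = -24)
h**3 + ((-13164 + 5942) - 12007) = (-24)**3 + ((-13164 + 5942) - 12007) = -13824 + (-7222 - 12007) = -13824 - 19229 = -33053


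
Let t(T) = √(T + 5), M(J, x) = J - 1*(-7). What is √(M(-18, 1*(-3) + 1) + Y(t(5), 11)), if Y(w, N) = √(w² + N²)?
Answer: √(-11 + √131) ≈ 0.66747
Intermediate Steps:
M(J, x) = 7 + J (M(J, x) = J + 7 = 7 + J)
t(T) = √(5 + T)
Y(w, N) = √(N² + w²)
√(M(-18, 1*(-3) + 1) + Y(t(5), 11)) = √((7 - 18) + √(11² + (√(5 + 5))²)) = √(-11 + √(121 + (√10)²)) = √(-11 + √(121 + 10)) = √(-11 + √131)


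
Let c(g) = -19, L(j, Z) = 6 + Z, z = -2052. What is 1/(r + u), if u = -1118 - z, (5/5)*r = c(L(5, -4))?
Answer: 1/915 ≈ 0.0010929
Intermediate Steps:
r = -19
u = 934 (u = -1118 - 1*(-2052) = -1118 + 2052 = 934)
1/(r + u) = 1/(-19 + 934) = 1/915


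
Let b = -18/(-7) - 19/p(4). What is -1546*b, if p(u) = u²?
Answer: -119815/56 ≈ -2139.6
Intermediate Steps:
b = 155/112 (b = -18/(-7) - 19/(4²) = -18*(-⅐) - 19/16 = 18/7 - 19*1/16 = 18/7 - 19/16 = 155/112 ≈ 1.3839)
-1546*b = -1546*155/112 = -119815/56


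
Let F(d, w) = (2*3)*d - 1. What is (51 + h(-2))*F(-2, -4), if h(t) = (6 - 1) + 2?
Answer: -754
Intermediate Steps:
h(t) = 7 (h(t) = 5 + 2 = 7)
F(d, w) = -1 + 6*d (F(d, w) = 6*d - 1 = -1 + 6*d)
(51 + h(-2))*F(-2, -4) = (51 + 7)*(-1 + 6*(-2)) = 58*(-1 - 12) = 58*(-13) = -754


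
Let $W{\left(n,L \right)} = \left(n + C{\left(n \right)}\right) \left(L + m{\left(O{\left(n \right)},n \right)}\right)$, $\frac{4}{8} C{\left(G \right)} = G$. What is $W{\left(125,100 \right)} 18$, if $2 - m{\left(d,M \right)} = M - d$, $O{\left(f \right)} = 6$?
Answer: $-114750$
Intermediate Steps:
$m{\left(d,M \right)} = 2 + d - M$ ($m{\left(d,M \right)} = 2 - \left(M - d\right) = 2 + d - M$)
$C{\left(G \right)} = 2 G$
$W{\left(n,L \right)} = 3 n \left(8 + L - n\right)$ ($W{\left(n,L \right)} = \left(n + 2 n\right) \left(L + \left(2 + 6 - n\right)\right) = 3 n \left(L - \left(-8 + n\right)\right) = 3 n \left(8 + L - n\right)$)
$W{\left(125,100 \right)} 18 = 3 \cdot 125 \left(8 + 100 - 125\right) 18 = 3 \cdot 125 \left(-17\right) 18 = \left(-6375\right) 18 = -114750$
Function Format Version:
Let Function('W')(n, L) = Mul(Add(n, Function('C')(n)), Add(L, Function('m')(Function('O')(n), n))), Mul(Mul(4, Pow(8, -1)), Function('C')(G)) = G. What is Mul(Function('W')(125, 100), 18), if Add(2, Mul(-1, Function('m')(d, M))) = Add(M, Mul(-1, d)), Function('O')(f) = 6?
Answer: -114750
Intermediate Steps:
Function('m')(d, M) = Add(2, d, Mul(-1, M)) (Function('m')(d, M) = Add(2, Mul(-1, Add(M, Mul(-1, d)))) = Add(2, Add(d, Mul(-1, M))) = Add(2, d, Mul(-1, M)))
Function('C')(G) = Mul(2, G)
Function('W')(n, L) = Mul(3, n, Add(8, L, Mul(-1, n))) (Function('W')(n, L) = Mul(Add(n, Mul(2, n)), Add(L, Add(2, 6, Mul(-1, n)))) = Mul(Mul(3, n), Add(L, Add(8, Mul(-1, n)))) = Mul(Mul(3, n), Add(8, L, Mul(-1, n))) = Mul(3, n, Add(8, L, Mul(-1, n))))
Mul(Function('W')(125, 100), 18) = Mul(Mul(3, 125, Add(8, 100, Mul(-1, 125))), 18) = Mul(Mul(3, 125, Add(8, 100, -125)), 18) = Mul(Mul(3, 125, -17), 18) = Mul(-6375, 18) = -114750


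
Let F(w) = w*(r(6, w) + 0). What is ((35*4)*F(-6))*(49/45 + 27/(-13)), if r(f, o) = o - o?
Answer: 0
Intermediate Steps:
r(f, o) = 0
F(w) = 0 (F(w) = w*(0 + 0) = w*0 = 0)
((35*4)*F(-6))*(49/45 + 27/(-13)) = ((35*4)*0)*(49/45 + 27/(-13)) = (140*0)*(49*(1/45) + 27*(-1/13)) = 0*(49/45 - 27/13) = 0*(-578/585) = 0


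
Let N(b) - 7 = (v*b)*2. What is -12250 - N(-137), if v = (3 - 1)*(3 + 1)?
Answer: -10065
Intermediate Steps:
v = 8 (v = 2*4 = 8)
N(b) = 7 + 16*b (N(b) = 7 + (8*b)*2 = 7 + 16*b)
-12250 - N(-137) = -12250 - (7 + 16*(-137)) = -12250 - (7 - 2192) = -12250 - 1*(-2185) = -12250 + 2185 = -10065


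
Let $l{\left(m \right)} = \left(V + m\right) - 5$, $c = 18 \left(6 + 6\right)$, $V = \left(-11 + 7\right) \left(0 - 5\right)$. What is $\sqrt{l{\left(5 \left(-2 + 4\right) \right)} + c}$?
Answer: $\sqrt{241} \approx 15.524$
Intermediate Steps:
$V = 20$ ($V = \left(-4\right) \left(-5\right) = 20$)
$c = 216$ ($c = 18 \cdot 12 = 216$)
$l{\left(m \right)} = 15 + m$ ($l{\left(m \right)} = \left(20 + m\right) - 5 = 15 + m$)
$\sqrt{l{\left(5 \left(-2 + 4\right) \right)} + c} = \sqrt{\left(15 + 5 \left(-2 + 4\right)\right) + 216} = \sqrt{\left(15 + 5 \cdot 2\right) + 216} = \sqrt{\left(15 + 10\right) + 216} = \sqrt{25 + 216} = \sqrt{241}$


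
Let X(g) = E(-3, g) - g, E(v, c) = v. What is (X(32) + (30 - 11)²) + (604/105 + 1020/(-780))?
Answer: 451057/1365 ≈ 330.44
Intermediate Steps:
X(g) = -3 - g
(X(32) + (30 - 11)²) + (604/105 + 1020/(-780)) = ((-3 - 1*32) + (30 - 11)²) + (604/105 + 1020/(-780)) = ((-3 - 32) + 19²) + (604*(1/105) + 1020*(-1/780)) = (-35 + 361) + (604/105 - 17/13) = 326 + 6067/1365 = 451057/1365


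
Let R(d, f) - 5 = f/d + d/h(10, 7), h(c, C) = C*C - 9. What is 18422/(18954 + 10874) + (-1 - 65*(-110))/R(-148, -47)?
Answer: 26303321069/5950686 ≈ 4420.2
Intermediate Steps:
h(c, C) = -9 + C**2 (h(c, C) = C**2 - 9 = -9 + C**2)
R(d, f) = 5 + d/40 + f/d (R(d, f) = 5 + (f/d + d/(-9 + 7**2)) = 5 + (f/d + d/(-9 + 49)) = 5 + (f/d + d/40) = 5 + (d/40 + f/d) = 5 + d/40 + f/d)
18422/(18954 + 10874) + (-1 - 65*(-110))/R(-148, -47) = 18422/(18954 + 10874) + (-1 - 65*(-110))/(5 + (1/40)*(-148) - 47/(-148)) = 18422/29828 + (-1 + 7150)/(5 - 37/10 - 47*(-1/148)) = 18422*(1/29828) + 7149/(5 - 37/10 + 47/148) = 9211/14914 + 7149/(1197/740) = 9211/14914 + 7149*(740/1197) = 9211/14914 + 1763420/399 = 26303321069/5950686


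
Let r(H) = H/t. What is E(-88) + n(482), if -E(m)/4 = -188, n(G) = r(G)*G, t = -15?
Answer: -221044/15 ≈ -14736.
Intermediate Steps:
r(H) = -H/15 (r(H) = H/(-15) = H*(-1/15) = -H/15)
n(G) = -G²/15 (n(G) = (-G/15)*G = -G²/15)
E(m) = 752 (E(m) = -4*(-188) = 752)
E(-88) + n(482) = 752 - 1/15*482² = 752 - 1/15*232324 = 752 - 232324/15 = -221044/15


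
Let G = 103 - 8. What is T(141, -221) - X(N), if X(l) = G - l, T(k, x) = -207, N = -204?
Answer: -506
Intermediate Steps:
G = 95
X(l) = 95 - l
T(141, -221) - X(N) = -207 - (95 - 1*(-204)) = -207 - (95 + 204) = -207 - 1*299 = -207 - 299 = -506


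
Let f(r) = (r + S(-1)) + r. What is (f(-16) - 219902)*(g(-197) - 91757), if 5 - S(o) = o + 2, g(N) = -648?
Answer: 20322631650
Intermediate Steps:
S(o) = 3 - o (S(o) = 5 - (o + 2) = 5 - (2 + o) = 5 + (-2 - o) = 3 - o)
f(r) = 4 + 2*r (f(r) = (r + (3 - 1*(-1))) + r = (r + (3 + 1)) + r = (r + 4) + r = (4 + r) + r = 4 + 2*r)
(f(-16) - 219902)*(g(-197) - 91757) = ((4 + 2*(-16)) - 219902)*(-648 - 91757) = ((4 - 32) - 219902)*(-92405) = (-28 - 219902)*(-92405) = -219930*(-92405) = 20322631650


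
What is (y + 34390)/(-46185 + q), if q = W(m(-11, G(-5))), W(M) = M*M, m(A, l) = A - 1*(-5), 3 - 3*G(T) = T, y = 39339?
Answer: -73729/46149 ≈ -1.5976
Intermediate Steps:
G(T) = 1 - T/3
m(A, l) = 5 + A (m(A, l) = A + 5 = 5 + A)
W(M) = M²
q = 36 (q = (5 - 11)² = (-6)² = 36)
(y + 34390)/(-46185 + q) = (39339 + 34390)/(-46185 + 36) = 73729/(-46149) = 73729*(-1/46149) = -73729/46149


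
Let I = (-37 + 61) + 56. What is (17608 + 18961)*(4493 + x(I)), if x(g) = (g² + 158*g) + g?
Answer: 863503797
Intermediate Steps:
I = 80 (I = 24 + 56 = 80)
x(g) = g² + 159*g
(17608 + 18961)*(4493 + x(I)) = (17608 + 18961)*(4493 + 80*(159 + 80)) = 36569*(4493 + 80*239) = 36569*(4493 + 19120) = 36569*23613 = 863503797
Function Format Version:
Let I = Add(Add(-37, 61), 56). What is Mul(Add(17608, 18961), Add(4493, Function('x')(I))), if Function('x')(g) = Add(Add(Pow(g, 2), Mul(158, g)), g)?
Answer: 863503797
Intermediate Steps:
I = 80 (I = Add(24, 56) = 80)
Function('x')(g) = Add(Pow(g, 2), Mul(159, g))
Mul(Add(17608, 18961), Add(4493, Function('x')(I))) = Mul(Add(17608, 18961), Add(4493, Mul(80, Add(159, 80)))) = Mul(36569, Add(4493, Mul(80, 239))) = Mul(36569, Add(4493, 19120)) = Mul(36569, 23613) = 863503797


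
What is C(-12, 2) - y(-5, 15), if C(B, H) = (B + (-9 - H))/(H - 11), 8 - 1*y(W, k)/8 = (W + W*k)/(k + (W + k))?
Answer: -3917/45 ≈ -87.044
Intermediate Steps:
y(W, k) = 64 - 8*(W + W*k)/(W + 2*k) (y(W, k) = 64 - 8*(W + W*k)/(k + (W + k)) = 64 - 8*(W + W*k)/(W + 2*k))
C(B, H) = (-9 + B - H)/(-11 + H)
C(-12, 2) - y(-5, 15) = (-9 - 12 - 1*2)/(-11 + 2) - 8*(7*(-5) + 16*15 - 1*(-5)*15)/(-5 + 2*15) = (-9 - 12 - 2)/(-9) - 8*(-35 + 240 + 75)/(-5 + 30) = -1/9*(-23) - 8*280/25 = 23/9 - 8*280/25 = 23/9 - 1*448/5 = 23/9 - 448/5 = -3917/45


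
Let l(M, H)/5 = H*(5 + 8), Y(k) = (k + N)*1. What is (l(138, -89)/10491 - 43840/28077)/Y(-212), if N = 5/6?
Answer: 31915430/3189762457 ≈ 0.010006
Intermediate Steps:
N = 5/6 (N = 5*(1/6) = 5/6 ≈ 0.83333)
Y(k) = 5/6 + k (Y(k) = (k + 5/6)*1 = (5/6 + k)*1 = 5/6 + k)
l(M, H) = 65*H (l(M, H) = 5*(H*(5 + 8)) = 5*(H*13) = 5*(13*H) = 65*H)
(l(138, -89)/10491 - 43840/28077)/Y(-212) = ((65*(-89))/10491 - 43840/28077)/(5/6 - 212) = (-5785*1/10491 - 43840*1/28077)/(-1267/6) = (-445/807 - 43840/28077)*(-6/1267) = -15957715/7552713*(-6/1267) = 31915430/3189762457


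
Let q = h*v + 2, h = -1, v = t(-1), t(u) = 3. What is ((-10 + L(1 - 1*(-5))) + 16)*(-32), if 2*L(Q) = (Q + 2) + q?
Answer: -304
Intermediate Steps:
v = 3
q = -1 (q = -1*3 + 2 = -3 + 2 = -1)
L(Q) = ½ + Q/2 (L(Q) = ((Q + 2) - 1)/2 = ((2 + Q) - 1)/2 = (1 + Q)/2 = ½ + Q/2)
((-10 + L(1 - 1*(-5))) + 16)*(-32) = ((-10 + (½ + (1 - 1*(-5))/2)) + 16)*(-32) = ((-10 + (½ + (1 + 5)/2)) + 16)*(-32) = ((-10 + (½ + (½)*6)) + 16)*(-32) = ((-10 + (½ + 3)) + 16)*(-32) = ((-10 + 7/2) + 16)*(-32) = (-13/2 + 16)*(-32) = (19/2)*(-32) = -304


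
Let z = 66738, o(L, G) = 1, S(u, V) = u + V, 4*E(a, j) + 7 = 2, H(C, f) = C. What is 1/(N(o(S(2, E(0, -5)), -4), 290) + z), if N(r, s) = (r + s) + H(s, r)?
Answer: 1/67319 ≈ 1.4855e-5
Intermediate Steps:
E(a, j) = -5/4 (E(a, j) = -7/4 + (¼)*2 = -7/4 + ½ = -5/4)
S(u, V) = V + u
N(r, s) = r + 2*s (N(r, s) = (r + s) + s = r + 2*s)
1/(N(o(S(2, E(0, -5)), -4), 290) + z) = 1/((1 + 2*290) + 66738) = 1/((1 + 580) + 66738) = 1/(581 + 66738) = 1/67319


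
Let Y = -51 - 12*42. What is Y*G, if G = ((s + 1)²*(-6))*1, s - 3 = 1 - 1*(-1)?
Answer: 119880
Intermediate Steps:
s = 5 (s = 3 + (1 - 1*(-1)) = 3 + (1 + 1) = 3 + 2 = 5)
Y = -555 (Y = -51 - 504 = -555)
G = -216 (G = ((5 + 1)²*(-6))*1 = (6²*(-6))*1 = (36*(-6))*1 = -216*1 = -216)
Y*G = -555*(-216) = 119880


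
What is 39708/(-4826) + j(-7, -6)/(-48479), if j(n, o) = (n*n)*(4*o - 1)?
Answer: -959546141/116979827 ≈ -8.2027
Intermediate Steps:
j(n, o) = n²*(-1 + 4*o)
39708/(-4826) + j(-7, -6)/(-48479) = 39708/(-4826) + ((-7)²*(-1 + 4*(-6)))/(-48479) = 39708*(-1/4826) + (49*(-1 - 24))*(-1/48479) = -19854/2413 + (49*(-25))*(-1/48479) = -19854/2413 - 1225*(-1/48479) = -19854/2413 + 1225/48479 = -959546141/116979827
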